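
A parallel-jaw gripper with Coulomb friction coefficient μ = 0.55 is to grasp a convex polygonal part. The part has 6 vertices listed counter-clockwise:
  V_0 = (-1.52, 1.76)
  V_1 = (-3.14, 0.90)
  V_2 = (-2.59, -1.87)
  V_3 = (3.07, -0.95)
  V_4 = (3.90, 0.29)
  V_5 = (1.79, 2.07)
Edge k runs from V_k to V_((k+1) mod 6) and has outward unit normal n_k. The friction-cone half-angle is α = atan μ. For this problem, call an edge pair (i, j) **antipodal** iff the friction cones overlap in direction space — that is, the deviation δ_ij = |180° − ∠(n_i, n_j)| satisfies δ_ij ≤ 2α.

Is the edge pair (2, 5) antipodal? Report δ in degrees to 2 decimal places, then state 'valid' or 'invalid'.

δ = 3.88°, valid

α = atan 0.55 = 28.81°;  2α = 57.62°
edge 2: e_2 = (+5.66, +0.92);  n_2 = (+0.1604, -0.9870)
edge 5: e_5 = (-3.31, -0.31);  n_5 = (-0.0932, +0.9956)
∠(n_2, n_5) = 176.12°
δ = |180° − 176.12°| = 3.88°
3.88° ≤ 2α = 57.62°  →  valid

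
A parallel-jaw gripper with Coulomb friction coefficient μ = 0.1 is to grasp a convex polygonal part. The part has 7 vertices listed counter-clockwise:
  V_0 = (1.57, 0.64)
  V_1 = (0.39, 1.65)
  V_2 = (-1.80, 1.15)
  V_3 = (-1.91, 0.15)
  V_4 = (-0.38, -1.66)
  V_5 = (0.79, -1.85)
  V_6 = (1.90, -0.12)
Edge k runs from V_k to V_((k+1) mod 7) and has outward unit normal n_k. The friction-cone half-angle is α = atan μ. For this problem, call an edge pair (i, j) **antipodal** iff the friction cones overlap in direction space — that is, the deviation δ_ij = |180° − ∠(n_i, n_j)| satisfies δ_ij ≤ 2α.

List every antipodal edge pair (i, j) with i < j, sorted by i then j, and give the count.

α = atan 0.1 = 5.71°;  2α = 11.42°
n_0 = (+0.6503, +0.7597)
n_1 = (-0.2226, +0.9749)
n_2 = (-0.9940, +0.1093)
n_3 = (-0.7637, -0.6456)
n_4 = (-0.1603, -0.9871)
n_5 = (+0.8417, -0.5400)
n_6 = (+0.9173, +0.3983)
  (0,1): δ = 126.58°  ·
  (0,2): δ = 55.72°  ·
  (0,3): δ = 9.23°  ✓
  (0,4): δ = 31.34°  ·
  (0,5): δ = 97.88°  ·
  (0,6): δ = 154.03°  ·
  (1,2): δ = 109.14°  ·
  (1,3): δ = 62.65°  ·
  (1,4): δ = 22.08°  ·
  (1,5): δ = 44.45°  ·
  (1,6): δ = 100.61°  ·
  (2,3): δ = 133.51°  ·
  (2,4): δ = 92.95°  ·
  (2,5): δ = 26.41°  ·
  (2,6): δ = 29.75°  ·
  (3,4): δ = 139.43°  ·
  (3,5): δ = 72.89°  ·
  (3,6): δ = 16.74°  ·
  (4,5): δ = 113.46°  ·
  (4,6): δ = 57.31°  ·
  (5,6): δ = 123.84°  ·
antipodal pairs: 1

count = 1; pairs: (0,3)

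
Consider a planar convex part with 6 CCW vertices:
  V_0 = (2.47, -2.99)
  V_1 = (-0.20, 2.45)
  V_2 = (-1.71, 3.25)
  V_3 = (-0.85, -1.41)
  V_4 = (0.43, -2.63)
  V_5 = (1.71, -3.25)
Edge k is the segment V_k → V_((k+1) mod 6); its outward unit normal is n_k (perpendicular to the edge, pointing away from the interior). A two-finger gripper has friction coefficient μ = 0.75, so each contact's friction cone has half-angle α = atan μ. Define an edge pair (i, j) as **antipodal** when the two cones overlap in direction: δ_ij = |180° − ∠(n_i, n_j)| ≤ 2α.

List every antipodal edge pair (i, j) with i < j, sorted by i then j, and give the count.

count = 7; pairs: (0,2), (0,3), (0,4), (1,2), (1,3), (1,4), (1,5)

α = atan 0.75 = 36.87°;  2α = 73.74°
n_0 = (+0.8977, +0.4406)
n_1 = (+0.4682, +0.8836)
n_2 = (-0.9834, -0.1815)
n_3 = (-0.6899, -0.7239)
n_4 = (-0.4359, -0.9000)
n_5 = (+0.3237, -0.9462)
  (0,1): δ = 144.06°  ·
  (0,2): δ = 15.69°  ✓
  (0,3): δ = 20.23°  ✓
  (0,4): δ = 38.01°  ✓
  (0,5): δ = 82.74°  ·
  (1,2): δ = 51.63°  ✓
  (1,3): δ = 15.71°  ✓
  (1,4): δ = 2.07°  ✓
  (1,5): δ = 46.80°  ✓
  (2,3): δ = 144.08°  ·
  (2,4): δ = 126.30°  ·
  (2,5): δ = 81.57°  ·
  (3,4): δ = 162.22°  ·
  (3,5): δ = 117.49°  ·
  (4,5): δ = 135.27°  ·
antipodal pairs: 7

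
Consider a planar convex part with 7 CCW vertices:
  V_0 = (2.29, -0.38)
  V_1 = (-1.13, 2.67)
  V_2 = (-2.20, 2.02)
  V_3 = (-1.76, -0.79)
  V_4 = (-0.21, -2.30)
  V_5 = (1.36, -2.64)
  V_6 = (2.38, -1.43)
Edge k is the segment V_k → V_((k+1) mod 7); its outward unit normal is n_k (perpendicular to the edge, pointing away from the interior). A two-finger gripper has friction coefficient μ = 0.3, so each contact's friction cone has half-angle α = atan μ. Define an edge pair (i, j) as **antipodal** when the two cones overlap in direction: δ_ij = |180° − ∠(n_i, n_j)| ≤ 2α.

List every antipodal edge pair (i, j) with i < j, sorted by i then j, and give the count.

α = atan 0.3 = 16.70°;  2α = 33.40°
n_0 = (+0.6656, +0.7463)
n_1 = (-0.5192, +0.8547)
n_2 = (-0.9880, -0.1547)
n_3 = (-0.6978, -0.7163)
n_4 = (-0.2117, -0.9773)
n_5 = (+0.7646, -0.6445)
n_6 = (+0.9963, +0.0854)
  (0,1): δ = 107.00°  ·
  (0,2): δ = 39.37°  ·
  (0,3): δ = 2.52°  ✓
  (0,4): δ = 29.51°  ✓
  (0,5): δ = 91.60°  ·
  (0,6): δ = 136.63°  ·
  (1,2): δ = 112.38°  ·
  (1,3): δ = 75.53°  ·
  (1,4): δ = 43.50°  ·
  (1,5): δ = 18.59°  ✓
  (1,6): δ = 63.62°  ·
  (2,3): δ = 143.15°  ·
  (2,4): δ = 111.12°  ·
  (2,5): δ = 49.03°  ·
  (2,6): δ = 4.00°  ✓
  (3,4): δ = 147.97°  ·
  (3,5): δ = 85.88°  ·
  (3,6): δ = 40.85°  ·
  (4,5): δ = 117.91°  ·
  (4,6): δ = 72.88°  ·
  (5,6): δ = 134.97°  ·
antipodal pairs: 4

count = 4; pairs: (0,3), (0,4), (1,5), (2,6)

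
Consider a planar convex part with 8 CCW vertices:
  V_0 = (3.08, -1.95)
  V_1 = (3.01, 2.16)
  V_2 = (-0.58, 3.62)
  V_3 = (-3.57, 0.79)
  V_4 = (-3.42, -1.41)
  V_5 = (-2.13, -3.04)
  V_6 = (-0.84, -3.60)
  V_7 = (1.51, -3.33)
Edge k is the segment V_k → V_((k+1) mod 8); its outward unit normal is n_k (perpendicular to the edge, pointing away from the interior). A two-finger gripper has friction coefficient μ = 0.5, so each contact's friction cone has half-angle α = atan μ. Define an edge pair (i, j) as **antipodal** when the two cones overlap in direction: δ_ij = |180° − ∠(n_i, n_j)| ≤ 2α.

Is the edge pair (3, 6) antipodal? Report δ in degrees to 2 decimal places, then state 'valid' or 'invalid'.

δ = 87.35°, invalid

α = atan 0.5 = 26.57°;  2α = 53.13°
edge 3: e_3 = (+0.15, -2.20);  n_3 = (-0.9977, -0.0680)
edge 6: e_6 = (+2.35, +0.27);  n_6 = (+0.1141, -0.9935)
∠(n_3, n_6) = 92.65°
δ = |180° − 92.65°| = 87.35°
87.35° > 2α = 53.13°  →  invalid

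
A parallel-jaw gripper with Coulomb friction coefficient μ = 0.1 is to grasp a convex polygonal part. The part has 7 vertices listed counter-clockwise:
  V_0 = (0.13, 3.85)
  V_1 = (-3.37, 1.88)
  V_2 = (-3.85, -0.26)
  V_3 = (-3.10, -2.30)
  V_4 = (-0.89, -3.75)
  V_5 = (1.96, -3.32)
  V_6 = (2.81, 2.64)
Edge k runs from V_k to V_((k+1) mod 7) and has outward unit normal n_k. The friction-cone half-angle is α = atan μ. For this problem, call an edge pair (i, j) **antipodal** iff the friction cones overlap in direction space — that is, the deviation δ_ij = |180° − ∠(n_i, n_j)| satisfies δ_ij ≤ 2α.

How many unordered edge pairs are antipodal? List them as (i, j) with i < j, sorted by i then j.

α = atan 0.1 = 5.71°;  2α = 11.42°
n_0 = (-0.4905, +0.8714)
n_1 = (-0.9758, +0.2189)
n_2 = (-0.9386, -0.3451)
n_3 = (-0.5486, -0.8361)
n_4 = (+0.1492, -0.9888)
n_5 = (+0.9900, -0.1412)
n_6 = (+0.4115, +0.9114)
  (0,1): δ = 132.02°  ·
  (0,2): δ = 99.19°  ·
  (0,3): δ = 62.64°  ·
  (0,4): δ = 20.79°  ·
  (0,5): δ = 52.51°  ·
  (0,6): δ = 126.33°  ·
  (1,2): δ = 147.17°  ·
  (1,3): δ = 110.63°  ·
  (1,4): δ = 68.78°  ·
  (1,5): δ = 4.53°  ✓
  (1,6): δ = 78.34°  ·
  (2,3): δ = 143.46°  ·
  (2,4): δ = 101.61°  ·
  (2,5): δ = 28.30°  ·
  (2,6): δ = 45.52°  ·
  (3,4): δ = 138.15°  ·
  (3,5): δ = 64.85°  ·
  (3,6): δ = 8.97°  ✓
  (4,5): δ = 106.70°  ·
  (4,6): δ = 32.88°  ·
  (5,6): δ = 106.18°  ·
antipodal pairs: 2

count = 2; pairs: (1,5), (3,6)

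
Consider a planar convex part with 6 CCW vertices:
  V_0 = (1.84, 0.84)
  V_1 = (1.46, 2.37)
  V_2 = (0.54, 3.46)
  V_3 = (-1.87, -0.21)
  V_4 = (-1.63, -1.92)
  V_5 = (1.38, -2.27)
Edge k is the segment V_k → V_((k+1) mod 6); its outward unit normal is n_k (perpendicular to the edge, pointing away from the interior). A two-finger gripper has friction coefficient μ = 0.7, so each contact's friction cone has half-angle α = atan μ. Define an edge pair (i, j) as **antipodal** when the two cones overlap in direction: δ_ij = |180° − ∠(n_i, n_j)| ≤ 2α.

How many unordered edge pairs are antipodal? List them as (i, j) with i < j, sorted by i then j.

count = 8; pairs: (0,2), (0,3), (0,4), (1,3), (1,4), (2,4), (2,5), (3,5)

α = atan 0.7 = 34.99°;  2α = 69.98°
n_0 = (+0.9705, +0.2410)
n_1 = (+0.7642, +0.6450)
n_2 = (-0.8359, +0.5489)
n_3 = (-0.9903, -0.1390)
n_4 = (-0.1155, -0.9933)
n_5 = (+0.9892, -0.1463)
  (0,1): δ = 153.78°  ·
  (0,2): δ = 47.24°  ✓
  (0,3): δ = 5.96°  ✓
  (0,4): δ = 69.42°  ✓
  (0,5): δ = 157.64°  ·
  (1,2): δ = 73.46°  ·
  (1,3): δ = 32.18°  ✓
  (1,4): δ = 43.20°  ✓
  (1,5): δ = 131.42°  ·
  (2,3): δ = 138.72°  ·
  (2,4): δ = 63.34°  ✓
  (2,5): δ = 24.88°  ✓
  (3,4): δ = 104.62°  ·
  (3,5): δ = 16.40°  ✓
  (4,5): δ = 91.78°  ·
antipodal pairs: 8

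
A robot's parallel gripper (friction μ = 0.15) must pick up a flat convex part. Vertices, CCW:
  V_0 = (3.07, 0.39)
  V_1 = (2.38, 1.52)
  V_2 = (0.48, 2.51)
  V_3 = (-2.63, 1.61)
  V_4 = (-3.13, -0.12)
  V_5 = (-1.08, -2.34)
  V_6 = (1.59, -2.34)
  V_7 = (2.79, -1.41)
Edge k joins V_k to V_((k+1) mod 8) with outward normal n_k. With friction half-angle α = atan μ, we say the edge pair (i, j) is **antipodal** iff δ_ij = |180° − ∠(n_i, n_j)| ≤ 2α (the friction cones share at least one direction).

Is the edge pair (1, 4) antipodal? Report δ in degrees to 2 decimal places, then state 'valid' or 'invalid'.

δ = 19.76°, invalid

α = atan 0.15 = 8.53°;  2α = 17.06°
edge 1: e_1 = (-1.90, +0.99);  n_1 = (+0.4621, +0.8868)
edge 4: e_4 = (+2.05, -2.22);  n_4 = (-0.7347, -0.6784)
∠(n_1, n_4) = 160.24°
δ = |180° − 160.24°| = 19.76°
19.76° > 2α = 17.06°  →  invalid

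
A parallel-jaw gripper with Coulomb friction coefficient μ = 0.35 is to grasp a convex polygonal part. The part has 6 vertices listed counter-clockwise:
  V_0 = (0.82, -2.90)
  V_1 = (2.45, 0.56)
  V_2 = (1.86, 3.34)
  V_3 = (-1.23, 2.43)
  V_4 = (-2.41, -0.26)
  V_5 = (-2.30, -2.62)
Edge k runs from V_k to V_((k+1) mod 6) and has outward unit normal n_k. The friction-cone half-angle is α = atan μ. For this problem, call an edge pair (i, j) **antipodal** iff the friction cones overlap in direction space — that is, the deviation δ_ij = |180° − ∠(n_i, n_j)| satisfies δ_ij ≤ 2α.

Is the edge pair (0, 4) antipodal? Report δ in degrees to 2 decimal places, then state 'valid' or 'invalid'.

δ = 27.89°, valid

α = atan 0.35 = 19.29°;  2α = 38.58°
edge 0: e_0 = (+1.63, +3.46);  n_0 = (+0.9046, -0.4262)
edge 4: e_4 = (+0.11, -2.36);  n_4 = (-0.9989, -0.0466)
∠(n_0, n_4) = 152.11°
δ = |180° − 152.11°| = 27.89°
27.89° ≤ 2α = 38.58°  →  valid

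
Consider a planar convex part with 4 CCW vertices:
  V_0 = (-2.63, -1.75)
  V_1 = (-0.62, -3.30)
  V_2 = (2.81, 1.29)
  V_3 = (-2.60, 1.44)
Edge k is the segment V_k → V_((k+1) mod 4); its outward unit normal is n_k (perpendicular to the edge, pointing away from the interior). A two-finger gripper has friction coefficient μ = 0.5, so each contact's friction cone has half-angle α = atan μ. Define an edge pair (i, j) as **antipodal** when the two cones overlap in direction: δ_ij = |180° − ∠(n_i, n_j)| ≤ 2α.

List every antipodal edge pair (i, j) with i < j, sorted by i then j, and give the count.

α = atan 0.5 = 26.57°;  2α = 53.13°
n_0 = (-0.6107, -0.7919)
n_1 = (+0.8010, -0.5986)
n_2 = (+0.0277, +0.9996)
n_3 = (-1.0000, +0.0094)
  (0,1): δ = 89.13°  ·
  (0,2): δ = 36.05°  ✓
  (0,3): δ = 127.10°  ·
  (1,2): δ = 54.82°  ·
  (1,3): δ = 36.23°  ✓
  (2,3): δ = 88.95°  ·
antipodal pairs: 2

count = 2; pairs: (0,2), (1,3)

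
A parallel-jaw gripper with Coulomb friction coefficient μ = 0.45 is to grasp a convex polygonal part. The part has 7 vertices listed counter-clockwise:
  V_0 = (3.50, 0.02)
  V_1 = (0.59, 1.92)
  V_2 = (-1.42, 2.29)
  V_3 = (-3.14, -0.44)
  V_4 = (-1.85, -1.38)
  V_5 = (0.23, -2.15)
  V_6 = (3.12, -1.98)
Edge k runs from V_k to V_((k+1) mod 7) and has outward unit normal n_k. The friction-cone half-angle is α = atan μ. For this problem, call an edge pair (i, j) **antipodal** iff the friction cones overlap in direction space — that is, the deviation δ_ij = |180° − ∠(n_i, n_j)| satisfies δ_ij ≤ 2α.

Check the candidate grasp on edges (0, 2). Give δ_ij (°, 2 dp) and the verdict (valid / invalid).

α = atan 0.45 = 24.23°;  2α = 48.46°
edge 0: e_0 = (-2.91, +1.90);  n_0 = (+0.5467, +0.8373)
edge 2: e_2 = (-1.72, -2.73);  n_2 = (-0.8461, +0.5331)
∠(n_0, n_2) = 90.93°
δ = |180° − 90.93°| = 89.07°
89.07° > 2α = 48.46°  →  invalid

δ = 89.07°, invalid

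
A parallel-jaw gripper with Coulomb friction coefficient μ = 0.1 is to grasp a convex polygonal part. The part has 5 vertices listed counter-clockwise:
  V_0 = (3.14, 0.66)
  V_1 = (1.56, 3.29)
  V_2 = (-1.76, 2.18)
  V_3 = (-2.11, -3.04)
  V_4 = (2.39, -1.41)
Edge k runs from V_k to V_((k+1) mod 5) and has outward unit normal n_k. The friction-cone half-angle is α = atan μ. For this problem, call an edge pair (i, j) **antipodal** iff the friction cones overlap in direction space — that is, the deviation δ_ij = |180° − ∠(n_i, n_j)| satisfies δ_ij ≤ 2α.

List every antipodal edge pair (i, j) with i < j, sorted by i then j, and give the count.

count = 1; pairs: (1,3)

α = atan 0.1 = 5.71°;  2α = 11.42°
n_0 = (+0.8572, +0.5150)
n_1 = (-0.3171, +0.9484)
n_2 = (-0.9978, +0.0669)
n_3 = (+0.3406, -0.9402)
n_4 = (+0.9402, -0.3406)
  (0,1): δ = 102.51°  ·
  (0,2): δ = 34.83°  ·
  (0,3): δ = 78.92°  ·
  (0,4): δ = 129.09°  ·
  (1,2): δ = 112.32°  ·
  (1,3): δ = 1.42°  ✓
  (1,4): δ = 51.60°  ·
  (2,3): δ = 66.25°  ·
  (2,4): δ = 16.08°  ·
  (3,4): δ = 129.83°  ·
antipodal pairs: 1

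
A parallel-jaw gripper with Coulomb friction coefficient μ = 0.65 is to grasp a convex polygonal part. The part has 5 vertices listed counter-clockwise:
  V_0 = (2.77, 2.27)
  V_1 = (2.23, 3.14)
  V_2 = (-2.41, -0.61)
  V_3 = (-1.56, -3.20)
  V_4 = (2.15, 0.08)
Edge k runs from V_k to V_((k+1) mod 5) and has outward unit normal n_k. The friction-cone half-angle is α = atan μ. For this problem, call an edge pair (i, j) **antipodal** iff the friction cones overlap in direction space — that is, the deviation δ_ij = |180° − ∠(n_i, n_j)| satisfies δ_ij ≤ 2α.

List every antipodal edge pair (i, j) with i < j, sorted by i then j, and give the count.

count = 4; pairs: (0,2), (1,3), (1,4), (2,4)

α = atan 0.65 = 33.02°;  2α = 66.05°
n_0 = (+0.8496, +0.5274)
n_1 = (-0.6286, +0.7778)
n_2 = (-0.9501, -0.3118)
n_3 = (+0.6624, -0.7492)
n_4 = (+0.9622, -0.2724)
  (0,1): δ = 82.88°  ·
  (0,2): δ = 13.66°  ✓
  (0,3): δ = 99.65°  ·
  (0,4): δ = 132.37°  ·
  (1,2): δ = 110.78°  ·
  (1,3): δ = 2.54°  ✓
  (1,4): δ = 35.25°  ✓
  (2,3): δ = 66.69°  ·
  (2,4): δ = 33.98°  ✓
  (3,4): δ = 147.29°  ·
antipodal pairs: 4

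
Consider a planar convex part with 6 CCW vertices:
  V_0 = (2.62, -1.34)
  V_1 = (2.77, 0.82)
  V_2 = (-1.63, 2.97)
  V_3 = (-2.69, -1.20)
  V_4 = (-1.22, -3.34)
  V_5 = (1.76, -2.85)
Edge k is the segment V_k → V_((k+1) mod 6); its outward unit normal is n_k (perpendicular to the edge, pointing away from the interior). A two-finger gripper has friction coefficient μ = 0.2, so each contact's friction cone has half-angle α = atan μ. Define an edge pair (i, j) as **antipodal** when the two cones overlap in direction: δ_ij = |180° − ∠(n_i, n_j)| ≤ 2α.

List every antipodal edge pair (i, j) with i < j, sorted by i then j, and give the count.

α = atan 0.2 = 11.31°;  2α = 22.62°
n_0 = (+0.9976, -0.0693)
n_1 = (+0.4390, +0.8985)
n_2 = (-0.9692, +0.2464)
n_3 = (-0.8243, -0.5662)
n_4 = (+0.1623, -0.9867)
n_5 = (+0.8690, -0.4949)
  (0,1): δ = 112.07°  ·
  (0,2): δ = 10.29°  ✓
  (0,3): δ = 38.46°  ·
  (0,4): δ = 103.31°  ·
  (0,5): δ = 154.31°  ·
  (1,2): δ = 78.22°  ·
  (1,3): δ = 29.47°  ·
  (1,4): δ = 35.38°  ·
  (1,5): δ = 86.38°  ·
  (2,3): δ = 131.25°  ·
  (2,4): δ = 66.40°  ·
  (2,5): δ = 15.40°  ✓
  (3,4): δ = 115.15°  ·
  (3,5): δ = 64.15°  ·
  (4,5): δ = 129.00°  ·
antipodal pairs: 2

count = 2; pairs: (0,2), (2,5)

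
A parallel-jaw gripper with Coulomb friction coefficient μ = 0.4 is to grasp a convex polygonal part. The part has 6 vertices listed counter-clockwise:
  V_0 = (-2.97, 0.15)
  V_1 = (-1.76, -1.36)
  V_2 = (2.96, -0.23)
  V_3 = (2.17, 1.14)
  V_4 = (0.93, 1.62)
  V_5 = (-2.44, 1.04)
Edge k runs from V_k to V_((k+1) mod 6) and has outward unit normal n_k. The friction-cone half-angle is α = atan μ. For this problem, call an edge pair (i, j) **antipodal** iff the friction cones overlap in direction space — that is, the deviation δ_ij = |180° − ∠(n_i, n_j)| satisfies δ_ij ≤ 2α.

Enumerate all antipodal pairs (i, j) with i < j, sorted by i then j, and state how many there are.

count = 4; pairs: (0,2), (0,3), (1,3), (1,4)

α = atan 0.4 = 21.80°;  2α = 43.60°
n_0 = (-0.7804, -0.6253)
n_1 = (+0.2328, -0.9725)
n_2 = (+0.8663, +0.4995)
n_3 = (+0.3610, +0.9326)
n_4 = (-0.1696, +0.9855)
n_5 = (-0.8592, +0.5117)
  (0,1): δ = 115.24°  ·
  (0,2): δ = 8.74°  ✓
  (0,3): δ = 30.13°  ✓
  (0,4): δ = 61.06°  ·
  (0,5): δ = 110.52°  ·
  (1,2): δ = 73.49°  ·
  (1,3): δ = 34.62°  ✓
  (1,4): δ = 3.70°  ✓
  (1,5): δ = 45.76°  ·
  (2,3): δ = 141.13°  ·
  (2,4): δ = 110.20°  ·
  (2,5): δ = 60.74°  ·
  (3,4): δ = 149.07°  ·
  (3,5): δ = 99.61°  ·
  (4,5): δ = 130.54°  ·
antipodal pairs: 4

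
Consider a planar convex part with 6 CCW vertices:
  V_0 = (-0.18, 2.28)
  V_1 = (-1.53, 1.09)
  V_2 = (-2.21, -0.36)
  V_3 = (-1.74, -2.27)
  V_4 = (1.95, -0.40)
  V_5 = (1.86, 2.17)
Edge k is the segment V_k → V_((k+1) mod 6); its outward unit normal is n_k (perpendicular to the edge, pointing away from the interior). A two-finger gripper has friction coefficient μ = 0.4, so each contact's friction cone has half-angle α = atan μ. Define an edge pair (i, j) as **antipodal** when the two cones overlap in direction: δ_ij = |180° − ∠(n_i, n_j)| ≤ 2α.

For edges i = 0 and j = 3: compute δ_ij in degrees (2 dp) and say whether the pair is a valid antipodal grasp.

δ = 14.52°, valid

α = atan 0.4 = 21.80°;  2α = 43.60°
edge 0: e_0 = (-1.35, -1.19);  n_0 = (-0.6613, +0.7502)
edge 3: e_3 = (+3.69, +1.87);  n_3 = (+0.4520, -0.8920)
∠(n_0, n_3) = 165.48°
δ = |180° − 165.48°| = 14.52°
14.52° ≤ 2α = 43.60°  →  valid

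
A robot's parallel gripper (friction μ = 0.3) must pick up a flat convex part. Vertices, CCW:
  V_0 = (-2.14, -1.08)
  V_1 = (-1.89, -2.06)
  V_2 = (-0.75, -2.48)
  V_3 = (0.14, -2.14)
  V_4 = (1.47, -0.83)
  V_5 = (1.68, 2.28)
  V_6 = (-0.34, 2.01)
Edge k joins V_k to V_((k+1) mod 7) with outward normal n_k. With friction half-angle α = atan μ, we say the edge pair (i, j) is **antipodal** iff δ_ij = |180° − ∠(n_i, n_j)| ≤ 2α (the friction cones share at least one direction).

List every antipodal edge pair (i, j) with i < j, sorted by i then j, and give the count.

α = atan 0.3 = 16.70°;  2α = 33.40°
n_0 = (-0.9690, -0.2472)
n_1 = (-0.3457, -0.9383)
n_2 = (+0.3569, -0.9342)
n_3 = (+0.7017, -0.7124)
n_4 = (+0.9977, -0.0674)
n_5 = (-0.1325, +0.9912)
n_6 = (-0.8641, +0.5033)
  (0,1): δ = 124.54°  ·
  (0,2): δ = 83.40°  ·
  (0,3): δ = 59.75°  ·
  (0,4): δ = 18.17°  ✓
  (0,5): δ = 83.30°  ·
  (0,6): δ = 135.47°  ·
  (1,2): δ = 138.87°  ·
  (1,3): δ = 115.21°  ·
  (1,4): δ = 73.64°  ·
  (1,5): δ = 27.84°  ✓
  (1,6): δ = 80.00°  ·
  (2,3): δ = 156.34°  ·
  (2,4): δ = 114.77°  ·
  (2,5): δ = 13.29°  ✓
  (2,6): δ = 38.87°  ·
  (3,4): δ = 138.43°  ·
  (3,5): δ = 36.95°  ·
  (3,6): δ = 15.21°  ✓
  (4,5): δ = 78.52°  ·
  (4,6): δ = 26.36°  ✓
  (5,6): δ = 127.84°  ·
antipodal pairs: 5

count = 5; pairs: (0,4), (1,5), (2,5), (3,6), (4,6)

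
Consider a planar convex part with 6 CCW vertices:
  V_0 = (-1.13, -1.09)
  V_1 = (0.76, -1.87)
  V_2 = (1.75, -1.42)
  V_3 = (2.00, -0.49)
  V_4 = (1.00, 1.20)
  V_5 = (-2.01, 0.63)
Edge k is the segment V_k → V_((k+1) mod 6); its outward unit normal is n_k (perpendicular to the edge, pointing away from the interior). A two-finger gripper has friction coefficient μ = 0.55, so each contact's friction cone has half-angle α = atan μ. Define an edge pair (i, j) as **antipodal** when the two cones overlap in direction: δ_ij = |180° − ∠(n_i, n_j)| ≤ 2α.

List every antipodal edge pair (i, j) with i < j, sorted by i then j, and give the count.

α = atan 0.55 = 28.81°;  2α = 57.62°
n_0 = (-0.3815, -0.9244)
n_1 = (+0.4138, -0.9104)
n_2 = (+0.9657, -0.2596)
n_3 = (+0.8606, +0.5092)
n_4 = (-0.1861, +0.9825)
n_5 = (-0.8902, -0.4555)
  (0,1): δ = 133.13°  ·
  (0,2): δ = 82.62°  ·
  (0,3): δ = 36.96°  ✓
  (0,4): δ = 33.15°  ✓
  (0,5): δ = 139.52°  ·
  (1,2): δ = 129.49°  ·
  (1,3): δ = 83.83°  ·
  (1,4): δ = 13.72°  ✓
  (1,5): δ = 92.65°  ·
  (2,3): δ = 134.34°  ·
  (2,4): δ = 64.23°  ·
  (2,5): δ = 42.14°  ✓
  (3,4): δ = 109.89°  ·
  (3,5): δ = 3.52°  ✓
  (4,5): δ = 73.63°  ·
antipodal pairs: 5

count = 5; pairs: (0,3), (0,4), (1,4), (2,5), (3,5)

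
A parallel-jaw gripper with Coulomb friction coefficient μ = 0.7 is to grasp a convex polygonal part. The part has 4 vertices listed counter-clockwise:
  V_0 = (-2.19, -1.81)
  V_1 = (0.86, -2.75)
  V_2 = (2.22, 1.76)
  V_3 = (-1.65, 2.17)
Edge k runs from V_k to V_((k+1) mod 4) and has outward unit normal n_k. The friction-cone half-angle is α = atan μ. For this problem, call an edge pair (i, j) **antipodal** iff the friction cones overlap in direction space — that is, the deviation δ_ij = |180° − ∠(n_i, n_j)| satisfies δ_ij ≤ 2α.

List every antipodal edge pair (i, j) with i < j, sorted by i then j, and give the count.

α = atan 0.7 = 34.99°;  2α = 69.98°
n_0 = (-0.2945, -0.9556)
n_1 = (+0.9574, -0.2887)
n_2 = (+0.1054, +0.9944)
n_3 = (-0.9909, +0.1344)
  (0,1): δ = 89.65°  ·
  (0,2): δ = 11.08°  ✓
  (0,3): δ = 99.40°  ·
  (1,2): δ = 79.27°  ·
  (1,3): δ = 9.05°  ✓
  (2,3): δ = 91.68°  ·
antipodal pairs: 2

count = 2; pairs: (0,2), (1,3)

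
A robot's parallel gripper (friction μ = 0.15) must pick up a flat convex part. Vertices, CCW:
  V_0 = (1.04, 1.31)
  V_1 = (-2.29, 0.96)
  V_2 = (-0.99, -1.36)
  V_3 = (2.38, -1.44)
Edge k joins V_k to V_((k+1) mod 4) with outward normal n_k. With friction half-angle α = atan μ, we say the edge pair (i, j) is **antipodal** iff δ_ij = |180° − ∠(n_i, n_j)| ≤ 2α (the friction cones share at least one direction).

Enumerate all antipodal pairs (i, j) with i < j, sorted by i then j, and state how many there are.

count = 2; pairs: (0,2), (1,3)

α = atan 0.15 = 8.53°;  2α = 17.06°
n_0 = (-0.1045, +0.9945)
n_1 = (-0.8724, -0.4888)
n_2 = (-0.0237, -0.9997)
n_3 = (+0.8990, +0.4380)
  (0,1): δ = 66.74°  ·
  (0,2): δ = 7.36°  ✓
  (0,3): δ = 109.98°  ·
  (1,2): δ = 120.62°  ·
  (1,3): δ = 3.29°  ✓
  (2,3): δ = 62.66°  ·
antipodal pairs: 2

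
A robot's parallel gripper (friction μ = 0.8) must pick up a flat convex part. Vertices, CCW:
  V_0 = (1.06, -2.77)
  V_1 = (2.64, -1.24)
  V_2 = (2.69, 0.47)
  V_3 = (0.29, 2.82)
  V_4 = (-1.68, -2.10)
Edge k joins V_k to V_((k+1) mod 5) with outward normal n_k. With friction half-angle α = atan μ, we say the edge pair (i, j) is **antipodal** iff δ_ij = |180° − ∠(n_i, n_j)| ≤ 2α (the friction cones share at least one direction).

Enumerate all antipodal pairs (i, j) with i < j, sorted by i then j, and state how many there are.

α = atan 0.8 = 38.66°;  2α = 77.32°
n_0 = (+0.6956, -0.7184)
n_1 = (+0.9996, -0.0292)
n_2 = (+0.6996, +0.7145)
n_3 = (-0.9283, +0.3717)
n_4 = (-0.2375, -0.9714)
  (0,1): δ = 135.75°  ·
  (0,2): δ = 88.48°  ·
  (0,3): δ = 24.10°  ✓
  (0,4): δ = 122.18°  ·
  (1,2): δ = 132.72°  ·
  (1,3): δ = 20.15°  ✓
  (1,4): δ = 77.93°  ·
  (2,3): δ = 67.42°  ✓
  (2,4): δ = 30.66°  ✓
  (3,4): δ = 81.92°  ·
antipodal pairs: 4

count = 4; pairs: (0,3), (1,3), (2,3), (2,4)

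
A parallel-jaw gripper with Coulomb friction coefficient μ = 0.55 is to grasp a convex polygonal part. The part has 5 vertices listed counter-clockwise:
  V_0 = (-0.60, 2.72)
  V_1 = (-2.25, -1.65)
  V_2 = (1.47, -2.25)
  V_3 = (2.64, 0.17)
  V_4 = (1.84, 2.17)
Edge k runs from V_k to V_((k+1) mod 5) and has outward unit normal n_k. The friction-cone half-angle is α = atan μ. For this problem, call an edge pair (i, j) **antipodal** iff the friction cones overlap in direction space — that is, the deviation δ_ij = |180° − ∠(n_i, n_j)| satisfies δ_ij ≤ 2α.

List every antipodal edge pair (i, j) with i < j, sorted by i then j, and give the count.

count = 3; pairs: (0,2), (0,3), (1,4)

α = atan 0.55 = 28.81°;  2α = 57.62°
n_0 = (-0.9355, +0.3532)
n_1 = (-0.1592, -0.9872)
n_2 = (+0.9003, -0.4353)
n_3 = (+0.9285, +0.3714)
n_4 = (+0.2199, +0.9755)
  (0,1): δ = 78.48°  ·
  (0,2): δ = 5.12°  ✓
  (0,3): δ = 42.49°  ✓
  (0,4): δ = 97.98°  ·
  (1,2): δ = 106.64°  ·
  (1,3): δ = 59.04°  ·
  (1,4): δ = 3.54°  ✓
  (2,3): δ = 132.40°  ·
  (2,4): δ = 76.90°  ·
  (3,4): δ = 124.50°  ·
antipodal pairs: 3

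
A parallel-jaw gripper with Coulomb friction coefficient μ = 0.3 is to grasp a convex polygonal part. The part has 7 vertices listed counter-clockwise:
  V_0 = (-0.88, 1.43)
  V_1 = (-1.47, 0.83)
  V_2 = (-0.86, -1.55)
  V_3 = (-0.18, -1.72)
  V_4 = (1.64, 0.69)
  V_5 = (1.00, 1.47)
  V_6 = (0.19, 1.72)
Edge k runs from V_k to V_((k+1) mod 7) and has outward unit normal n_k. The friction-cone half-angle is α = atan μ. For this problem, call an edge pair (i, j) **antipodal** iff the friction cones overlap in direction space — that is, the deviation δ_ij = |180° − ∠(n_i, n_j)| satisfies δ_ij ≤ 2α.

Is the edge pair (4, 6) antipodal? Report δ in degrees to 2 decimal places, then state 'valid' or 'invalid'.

δ = 114.20°, invalid

α = atan 0.3 = 16.70°;  2α = 33.40°
edge 4: e_4 = (-0.64, +0.78);  n_4 = (+0.7731, +0.6343)
edge 6: e_6 = (-1.07, -0.29);  n_6 = (-0.2616, +0.9652)
∠(n_4, n_6) = 65.80°
δ = |180° − 65.80°| = 114.20°
114.20° > 2α = 33.40°  →  invalid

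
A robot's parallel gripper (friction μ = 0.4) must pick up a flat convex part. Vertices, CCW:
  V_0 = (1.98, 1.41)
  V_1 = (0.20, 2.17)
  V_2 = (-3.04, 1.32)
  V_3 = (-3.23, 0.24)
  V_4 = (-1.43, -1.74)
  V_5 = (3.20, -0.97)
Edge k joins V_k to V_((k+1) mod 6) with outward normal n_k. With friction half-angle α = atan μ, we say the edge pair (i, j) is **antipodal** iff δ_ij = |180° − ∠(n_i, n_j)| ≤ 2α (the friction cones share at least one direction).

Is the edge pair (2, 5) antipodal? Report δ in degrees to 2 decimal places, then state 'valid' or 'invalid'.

α = atan 0.4 = 21.80°;  2α = 43.60°
edge 2: e_2 = (-0.19, -1.08);  n_2 = (-0.9849, +0.1733)
edge 5: e_5 = (-1.22, +2.38);  n_5 = (+0.8899, +0.4562)
∠(n_2, n_5) = 142.88°
δ = |180° − 142.88°| = 37.12°
37.12° ≤ 2α = 43.60°  →  valid

δ = 37.12°, valid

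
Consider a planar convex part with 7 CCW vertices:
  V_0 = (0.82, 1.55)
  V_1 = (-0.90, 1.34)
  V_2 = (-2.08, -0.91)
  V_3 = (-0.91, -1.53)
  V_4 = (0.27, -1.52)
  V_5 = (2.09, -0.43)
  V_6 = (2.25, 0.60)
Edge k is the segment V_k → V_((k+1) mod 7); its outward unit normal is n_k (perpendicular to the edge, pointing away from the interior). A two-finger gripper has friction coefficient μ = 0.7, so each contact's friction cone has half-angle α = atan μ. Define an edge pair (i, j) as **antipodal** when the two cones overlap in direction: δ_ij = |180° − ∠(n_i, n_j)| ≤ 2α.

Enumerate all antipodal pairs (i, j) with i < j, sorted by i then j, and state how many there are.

α = atan 0.7 = 34.99°;  2α = 69.98°
n_0 = (-0.1212, +0.9926)
n_1 = (-0.8856, +0.4644)
n_2 = (-0.4682, -0.8836)
n_3 = (+0.0085, -1.0000)
n_4 = (+0.5138, -0.8579)
n_5 = (+0.9881, -0.1535)
n_6 = (+0.5534, +0.8329)
  (0,1): δ = 124.64°  ·
  (0,2): δ = 34.88°  ✓
  (0,3): δ = 6.48°  ✓
  (0,4): δ = 23.96°  ✓
  (0,5): δ = 74.21°  ·
  (0,6): δ = 139.44°  ·
  (1,2): δ = 90.25°  ·
  (1,3): δ = 61.84°  ✓
  (1,4): δ = 31.41°  ✓
  (1,5): δ = 18.84°  ✓
  (1,6): δ = 84.08°  ·
  (2,3): δ = 151.59°  ·
  (2,4): δ = 121.16°  ·
  (2,5): δ = 70.91°  ·
  (2,6): δ = 5.68°  ✓
  (3,4): δ = 149.57°  ·
  (3,5): δ = 99.32°  ·
  (3,6): δ = 34.08°  ✓
  (4,5): δ = 129.75°  ·
  (4,6): δ = 64.51°  ✓
  (5,6): δ = 114.77°  ·
antipodal pairs: 9

count = 9; pairs: (0,2), (0,3), (0,4), (1,3), (1,4), (1,5), (2,6), (3,6), (4,6)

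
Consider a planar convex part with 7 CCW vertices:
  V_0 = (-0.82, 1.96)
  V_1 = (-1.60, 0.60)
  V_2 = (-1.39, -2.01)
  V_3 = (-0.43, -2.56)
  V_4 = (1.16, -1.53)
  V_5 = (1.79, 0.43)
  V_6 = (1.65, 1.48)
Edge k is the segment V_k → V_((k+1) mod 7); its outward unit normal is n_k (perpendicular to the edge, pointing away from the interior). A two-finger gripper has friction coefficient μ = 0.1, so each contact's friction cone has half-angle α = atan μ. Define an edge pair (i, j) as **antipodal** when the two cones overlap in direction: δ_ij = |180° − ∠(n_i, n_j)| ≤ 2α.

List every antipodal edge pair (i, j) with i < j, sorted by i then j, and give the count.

α = atan 0.1 = 5.71°;  2α = 11.42°
n_0 = (-0.8675, +0.4975)
n_1 = (-0.9968, -0.0802)
n_2 = (-0.4971, -0.8677)
n_3 = (+0.5437, -0.8393)
n_4 = (+0.9520, -0.3060)
n_5 = (+0.9912, +0.1322)
n_6 = (+0.1908, +0.9816)
  (0,1): δ = 145.56°  ·
  (0,2): δ = 89.97°  ·
  (0,3): δ = 27.23°  ·
  (0,4): δ = 12.02°  ·
  (0,5): δ = 37.43°  ·
  (0,6): δ = 108.84°  ·
  (1,2): δ = 124.41°  ·
  (1,3): δ = 61.66°  ·
  (1,4): δ = 22.42°  ·
  (1,5): δ = 2.99°  ✓
  (1,6): δ = 74.40°  ·
  (2,3): δ = 117.26°  ·
  (2,4): δ = 78.01°  ·
  (2,5): δ = 52.60°  ·
  (2,6): δ = 18.81°  ·
  (3,4): δ = 140.75°  ·
  (3,5): δ = 115.34°  ·
  (3,6): δ = 43.93°  ·
  (4,5): δ = 154.59°  ·
  (4,6): δ = 83.18°  ·
  (5,6): δ = 108.59°  ·
antipodal pairs: 1

count = 1; pairs: (1,5)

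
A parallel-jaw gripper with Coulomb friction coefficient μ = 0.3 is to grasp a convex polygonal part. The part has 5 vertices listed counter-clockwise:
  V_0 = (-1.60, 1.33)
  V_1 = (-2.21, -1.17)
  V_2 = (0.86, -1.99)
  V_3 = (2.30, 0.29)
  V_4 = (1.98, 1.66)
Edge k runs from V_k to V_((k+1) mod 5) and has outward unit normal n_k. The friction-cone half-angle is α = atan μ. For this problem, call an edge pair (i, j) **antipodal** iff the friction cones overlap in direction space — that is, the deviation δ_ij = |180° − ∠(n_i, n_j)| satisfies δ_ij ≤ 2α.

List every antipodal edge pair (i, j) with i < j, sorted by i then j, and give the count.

count = 3; pairs: (0,2), (0,3), (1,4)

α = atan 0.3 = 16.70°;  2α = 33.40°
n_0 = (-0.9715, +0.2370)
n_1 = (-0.2581, -0.9661)
n_2 = (+0.8455, -0.5340)
n_3 = (+0.9738, +0.2275)
n_4 = (-0.0918, +0.9958)
  (0,1): δ = 91.24°  ·
  (0,2): δ = 18.56°  ✓
  (0,3): δ = 26.86°  ✓
  (0,4): δ = 108.98°  ·
  (1,2): δ = 107.32°  ·
  (1,3): δ = 61.90°  ·
  (1,4): δ = 20.22°  ✓
  (2,3): δ = 134.58°  ·
  (2,4): δ = 52.46°  ·
  (3,4): δ = 97.88°  ·
antipodal pairs: 3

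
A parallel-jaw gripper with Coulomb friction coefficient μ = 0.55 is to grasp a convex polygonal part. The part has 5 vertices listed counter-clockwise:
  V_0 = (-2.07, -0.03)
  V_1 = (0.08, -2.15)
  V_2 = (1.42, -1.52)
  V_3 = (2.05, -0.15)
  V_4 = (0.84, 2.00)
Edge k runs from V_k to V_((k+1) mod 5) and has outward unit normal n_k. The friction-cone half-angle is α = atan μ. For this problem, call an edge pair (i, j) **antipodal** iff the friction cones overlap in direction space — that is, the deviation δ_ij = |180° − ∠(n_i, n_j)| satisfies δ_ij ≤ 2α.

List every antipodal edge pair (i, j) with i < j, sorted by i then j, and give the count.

count = 3; pairs: (0,3), (1,4), (2,4)

α = atan 0.55 = 28.81°;  2α = 57.62°
n_0 = (-0.7021, -0.7121)
n_1 = (+0.4255, -0.9050)
n_2 = (+0.9085, -0.4178)
n_3 = (+0.8715, +0.4905)
n_4 = (-0.5721, +0.8202)
  (0,1): δ = 110.22°  ·
  (0,2): δ = 70.10°  ·
  (0,3): δ = 16.03°  ✓
  (0,4): δ = 79.50°  ·
  (1,2): δ = 139.88°  ·
  (1,3): δ = 85.81°  ·
  (1,4): δ = 9.72°  ✓
  (2,3): δ = 125.93°  ·
  (2,4): δ = 30.41°  ✓
  (3,4): δ = 84.47°  ·
antipodal pairs: 3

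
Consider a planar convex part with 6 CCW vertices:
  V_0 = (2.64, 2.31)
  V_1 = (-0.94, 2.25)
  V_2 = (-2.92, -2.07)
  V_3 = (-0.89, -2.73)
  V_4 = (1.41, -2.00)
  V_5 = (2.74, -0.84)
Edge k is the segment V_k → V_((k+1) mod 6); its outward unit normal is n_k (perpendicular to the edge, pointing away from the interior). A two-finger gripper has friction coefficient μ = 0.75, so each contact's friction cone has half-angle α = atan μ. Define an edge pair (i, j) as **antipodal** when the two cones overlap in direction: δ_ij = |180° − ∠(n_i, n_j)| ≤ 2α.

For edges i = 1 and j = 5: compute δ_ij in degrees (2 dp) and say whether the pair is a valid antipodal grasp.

α = atan 0.75 = 36.87°;  2α = 73.74°
edge 1: e_1 = (-1.98, -4.32);  n_1 = (-0.9091, +0.4167)
edge 5: e_5 = (-0.10, +3.15);  n_5 = (+0.9995, +0.0317)
∠(n_1, n_5) = 153.56°
δ = |180° − 153.56°| = 26.44°
26.44° ≤ 2α = 73.74°  →  valid

δ = 26.44°, valid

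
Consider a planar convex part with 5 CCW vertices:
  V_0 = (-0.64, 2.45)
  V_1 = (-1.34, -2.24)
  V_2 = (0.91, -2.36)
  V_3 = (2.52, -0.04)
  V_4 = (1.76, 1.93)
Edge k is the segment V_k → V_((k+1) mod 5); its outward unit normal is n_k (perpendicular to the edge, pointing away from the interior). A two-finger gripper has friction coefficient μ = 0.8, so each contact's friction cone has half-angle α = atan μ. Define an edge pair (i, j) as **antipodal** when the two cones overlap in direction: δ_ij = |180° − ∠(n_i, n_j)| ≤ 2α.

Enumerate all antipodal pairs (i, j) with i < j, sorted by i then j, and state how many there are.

count = 5; pairs: (0,2), (0,3), (1,3), (1,4), (2,4)

α = atan 0.8 = 38.66°;  2α = 77.32°
n_0 = (-0.9890, +0.1476)
n_1 = (-0.0533, -0.9986)
n_2 = (+0.8216, -0.5701)
n_3 = (+0.9330, +0.3599)
n_4 = (+0.2118, +0.9773)
  (0,1): δ = 84.56°  ·
  (0,2): δ = 26.27°  ✓
  (0,3): δ = 29.58°  ✓
  (0,4): δ = 86.26°  ·
  (1,2): δ = 121.71°  ·
  (1,3): δ = 65.85°  ✓
  (1,4): δ = 9.17°  ✓
  (2,3): δ = 124.14°  ·
  (2,4): δ = 67.47°  ✓
  (3,4): δ = 123.32°  ·
antipodal pairs: 5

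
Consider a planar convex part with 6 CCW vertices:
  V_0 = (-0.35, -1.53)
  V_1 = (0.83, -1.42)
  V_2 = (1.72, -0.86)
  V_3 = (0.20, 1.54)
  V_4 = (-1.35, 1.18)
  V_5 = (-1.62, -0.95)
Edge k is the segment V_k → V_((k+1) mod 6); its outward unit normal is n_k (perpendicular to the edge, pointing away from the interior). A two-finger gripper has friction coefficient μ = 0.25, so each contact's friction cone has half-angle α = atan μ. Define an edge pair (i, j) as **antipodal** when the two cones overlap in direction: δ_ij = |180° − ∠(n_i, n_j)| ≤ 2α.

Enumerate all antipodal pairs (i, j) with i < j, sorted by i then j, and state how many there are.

count = 2; pairs: (0,3), (1,3)

α = atan 0.25 = 14.04°;  2α = 28.07°
n_0 = (+0.0928, -0.9957)
n_1 = (+0.5326, -0.8464)
n_2 = (+0.8448, +0.5351)
n_3 = (-0.2262, +0.9741)
n_4 = (-0.9921, +0.1258)
n_5 = (-0.4154, -0.9096)
  (0,1): δ = 153.15°  ·
  (0,2): δ = 62.98°  ·
  (0,3): δ = 7.75°  ✓
  (0,4): δ = 77.45°  ·
  (0,5): δ = 150.13°  ·
  (1,2): δ = 89.83°  ·
  (1,3): δ = 19.10°  ✓
  (1,4): δ = 50.60°  ·
  (1,5): δ = 123.28°  ·
  (2,3): δ = 109.27°  ·
  (2,4): δ = 39.57°  ·
  (2,5): δ = 33.11°  ·
  (3,4): δ = 110.30°  ·
  (3,5): δ = 37.62°  ·
  (4,5): δ = 107.32°  ·
antipodal pairs: 2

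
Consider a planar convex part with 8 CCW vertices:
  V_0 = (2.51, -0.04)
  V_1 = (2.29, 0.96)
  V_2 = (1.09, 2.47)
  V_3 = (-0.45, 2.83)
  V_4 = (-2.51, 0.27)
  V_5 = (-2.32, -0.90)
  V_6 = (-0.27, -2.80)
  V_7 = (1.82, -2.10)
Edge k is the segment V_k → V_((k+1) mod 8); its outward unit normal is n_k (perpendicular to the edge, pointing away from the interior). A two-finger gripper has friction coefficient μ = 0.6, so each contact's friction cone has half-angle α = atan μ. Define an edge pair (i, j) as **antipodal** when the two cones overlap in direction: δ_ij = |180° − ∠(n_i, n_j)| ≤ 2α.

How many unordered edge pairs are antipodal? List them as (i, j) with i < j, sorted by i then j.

α = atan 0.6 = 30.96°;  2α = 61.93°
n_0 = (+0.9766, +0.2149)
n_1 = (+0.7829, +0.6222)
n_2 = (+0.2276, +0.9737)
n_3 = (-0.7791, +0.6269)
n_4 = (-0.9871, -0.1603)
n_5 = (-0.6798, -0.7334)
n_6 = (+0.3176, -0.9482)
n_7 = (+0.9482, -0.3176)
  (0,1): δ = 153.93°  ·
  (0,2): δ = 115.56°  ·
  (0,3): δ = 51.23°  ✓
  (0,4): δ = 3.18°  ✓
  (0,5): δ = 34.77°  ✓
  (0,6): δ = 96.11°  ·
  (0,7): δ = 149.07°  ·
  (1,2): δ = 141.63°  ·
  (1,3): δ = 77.30°  ·
  (1,4): δ = 29.25°  ✓
  (1,5): δ = 8.70°  ✓
  (1,6): δ = 70.04°  ·
  (1,7): δ = 123.01°  ·
  (2,3): δ = 115.67°  ·
  (2,4): δ = 67.62°  ·
  (2,5): δ = 29.67°  ✓
  (2,6): δ = 31.67°  ✓
  (2,7): δ = 84.64°  ·
  (3,4): δ = 131.95°  ·
  (3,5): δ = 94.00°  ·
  (3,6): δ = 32.66°  ✓
  (3,7): δ = 20.30°  ✓
  (4,5): δ = 142.05°  ·
  (4,6): δ = 80.71°  ·
  (4,7): δ = 27.74°  ✓
  (5,6): δ = 118.66°  ·
  (5,7): δ = 65.69°  ·
  (6,7): δ = 127.04°  ·
antipodal pairs: 10

count = 10; pairs: (0,3), (0,4), (0,5), (1,4), (1,5), (2,5), (2,6), (3,6), (3,7), (4,7)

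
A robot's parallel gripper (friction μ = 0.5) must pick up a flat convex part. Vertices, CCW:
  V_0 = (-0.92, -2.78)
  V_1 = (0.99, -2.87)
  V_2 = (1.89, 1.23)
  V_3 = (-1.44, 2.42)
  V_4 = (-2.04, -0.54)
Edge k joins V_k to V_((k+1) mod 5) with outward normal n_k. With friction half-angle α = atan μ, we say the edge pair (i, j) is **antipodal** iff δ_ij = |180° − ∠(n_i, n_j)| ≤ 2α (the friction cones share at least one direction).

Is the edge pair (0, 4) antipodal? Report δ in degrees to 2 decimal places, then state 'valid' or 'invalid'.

α = atan 0.5 = 26.57°;  2α = 53.13°
edge 0: e_0 = (+1.91, -0.09);  n_0 = (-0.0471, -0.9989)
edge 4: e_4 = (+1.12, -2.24);  n_4 = (-0.8944, -0.4472)
∠(n_0, n_4) = 60.74°
δ = |180° − 60.74°| = 119.26°
119.26° > 2α = 53.13°  →  invalid

δ = 119.26°, invalid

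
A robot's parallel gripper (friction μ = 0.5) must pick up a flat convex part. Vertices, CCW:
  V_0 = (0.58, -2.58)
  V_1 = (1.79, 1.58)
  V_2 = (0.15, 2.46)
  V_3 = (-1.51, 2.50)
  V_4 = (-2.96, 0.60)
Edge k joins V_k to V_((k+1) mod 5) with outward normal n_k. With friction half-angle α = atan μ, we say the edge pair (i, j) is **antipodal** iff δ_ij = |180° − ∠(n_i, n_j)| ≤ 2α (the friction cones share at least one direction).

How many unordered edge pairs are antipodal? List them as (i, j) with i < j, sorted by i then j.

α = atan 0.5 = 26.57°;  2α = 53.13°
n_0 = (+0.9602, -0.2793)
n_1 = (+0.4728, +0.8812)
n_2 = (+0.0241, +0.9997)
n_3 = (-0.7950, +0.6067)
n_4 = (-0.6683, -0.7439)
  (0,1): δ = 102.00°  ·
  (0,2): δ = 75.16°  ·
  (0,3): δ = 21.13°  ✓
  (0,4): δ = 64.28°  ·
  (1,2): δ = 153.16°  ·
  (1,3): δ = 99.13°  ·
  (1,4): δ = 13.72°  ✓
  (2,3): δ = 125.97°  ·
  (2,4): δ = 40.55°  ✓
  (3,4): δ = 94.58°  ·
antipodal pairs: 3

count = 3; pairs: (0,3), (1,4), (2,4)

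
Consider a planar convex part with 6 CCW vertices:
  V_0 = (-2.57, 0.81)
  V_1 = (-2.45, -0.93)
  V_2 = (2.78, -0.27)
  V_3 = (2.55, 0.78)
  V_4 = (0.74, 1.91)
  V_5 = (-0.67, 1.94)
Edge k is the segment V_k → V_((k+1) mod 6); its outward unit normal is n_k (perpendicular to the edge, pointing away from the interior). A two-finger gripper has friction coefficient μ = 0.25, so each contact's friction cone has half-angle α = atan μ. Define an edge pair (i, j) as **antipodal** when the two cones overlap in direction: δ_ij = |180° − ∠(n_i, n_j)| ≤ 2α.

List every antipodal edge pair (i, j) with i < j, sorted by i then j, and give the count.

count = 3; pairs: (0,2), (1,4), (1,5)

α = atan 0.25 = 14.04°;  2α = 28.07°
n_0 = (-0.9976, -0.0688)
n_1 = (+0.1252, -0.9921)
n_2 = (+0.9768, +0.2140)
n_3 = (+0.5296, +0.8483)
n_4 = (+0.0213, +0.9998)
n_5 = (-0.5112, +0.8595)
  (0,1): δ = 86.75°  ·
  (0,2): δ = 8.41°  ✓
  (0,3): δ = 54.08°  ·
  (0,4): δ = 84.84°  ·
  (0,5): δ = 116.80°  ·
  (1,2): δ = 84.84°  ·
  (1,3): δ = 39.17°  ·
  (1,4): δ = 8.41°  ✓
  (1,5): δ = 23.55°  ✓
  (2,3): δ = 134.33°  ·
  (2,4): δ = 103.57°  ·
  (2,5): δ = 71.61°  ·
  (3,4): δ = 149.24°  ·
  (3,5): δ = 117.28°  ·
  (4,5): δ = 148.04°  ·
antipodal pairs: 3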